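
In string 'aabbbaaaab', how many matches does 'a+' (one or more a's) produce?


Pattern 'a+' matches one or more consecutive a's.
String: 'aabbbaaaab'
Scanning for runs of a:
  Match 1: 'aa' (length 2)
  Match 2: 'aaaa' (length 4)
Total matches: 2

2


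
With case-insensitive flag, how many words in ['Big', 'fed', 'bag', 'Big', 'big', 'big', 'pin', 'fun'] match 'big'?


Case-insensitive matching: compare each word's lowercase form to 'big'.
  'Big' -> lower='big' -> MATCH
  'fed' -> lower='fed' -> no
  'bag' -> lower='bag' -> no
  'Big' -> lower='big' -> MATCH
  'big' -> lower='big' -> MATCH
  'big' -> lower='big' -> MATCH
  'pin' -> lower='pin' -> no
  'fun' -> lower='fun' -> no
Matches: ['Big', 'Big', 'big', 'big']
Count: 4

4


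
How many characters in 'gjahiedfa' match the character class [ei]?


Character class [ei] matches any of: {e, i}
Scanning string 'gjahiedfa' character by character:
  pos 0: 'g' -> no
  pos 1: 'j' -> no
  pos 2: 'a' -> no
  pos 3: 'h' -> no
  pos 4: 'i' -> MATCH
  pos 5: 'e' -> MATCH
  pos 6: 'd' -> no
  pos 7: 'f' -> no
  pos 8: 'a' -> no
Total matches: 2

2


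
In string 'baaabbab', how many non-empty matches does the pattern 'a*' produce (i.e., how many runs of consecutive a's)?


Pattern 'a*' matches zero or more a's. We want non-empty runs of consecutive a's.
String: 'baaabbab'
Walking through the string to find runs of a's:
  Run 1: positions 1-3 -> 'aaa'
  Run 2: positions 6-6 -> 'a'
Non-empty runs found: ['aaa', 'a']
Count: 2

2


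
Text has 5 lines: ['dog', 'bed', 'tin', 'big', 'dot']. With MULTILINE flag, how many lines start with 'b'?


With MULTILINE flag, ^ matches the start of each line.
Lines: ['dog', 'bed', 'tin', 'big', 'dot']
Checking which lines start with 'b':
  Line 1: 'dog' -> no
  Line 2: 'bed' -> MATCH
  Line 3: 'tin' -> no
  Line 4: 'big' -> MATCH
  Line 5: 'dot' -> no
Matching lines: ['bed', 'big']
Count: 2

2


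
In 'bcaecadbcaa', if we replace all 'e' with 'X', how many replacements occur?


re.sub('e', 'X', text) replaces every occurrence of 'e' with 'X'.
Text: 'bcaecadbcaa'
Scanning for 'e':
  pos 3: 'e' -> replacement #1
Total replacements: 1

1


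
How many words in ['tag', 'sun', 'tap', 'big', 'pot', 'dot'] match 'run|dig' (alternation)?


Alternation 'run|dig' matches either 'run' or 'dig'.
Checking each word:
  'tag' -> no
  'sun' -> no
  'tap' -> no
  'big' -> no
  'pot' -> no
  'dot' -> no
Matches: []
Count: 0

0


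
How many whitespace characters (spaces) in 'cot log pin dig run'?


\s matches whitespace characters (spaces, tabs, etc.).
Text: 'cot log pin dig run'
This text has 5 words separated by spaces.
Number of spaces = number of words - 1 = 5 - 1 = 4

4


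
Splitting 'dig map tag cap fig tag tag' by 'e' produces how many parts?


Splitting by 'e' breaks the string at each occurrence of the separator.
Text: 'dig map tag cap fig tag tag'
Parts after split:
  Part 1: 'dig map tag cap fig tag tag'
Total parts: 1

1


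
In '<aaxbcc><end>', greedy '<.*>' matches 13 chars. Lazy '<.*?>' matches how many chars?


Greedy '<.*>' tries to match as MUCH as possible.
Lazy '<.*?>' tries to match as LITTLE as possible.

String: '<aaxbcc><end>'
Greedy '<.*>' starts at first '<' and extends to the LAST '>': '<aaxbcc><end>' (13 chars)
Lazy '<.*?>' starts at first '<' and stops at the FIRST '>': '<aaxbcc>' (8 chars)

8


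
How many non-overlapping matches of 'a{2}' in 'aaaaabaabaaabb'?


Pattern 'a{2}' matches exactly 2 consecutive a's (greedy, non-overlapping).
String: 'aaaaabaabaaabb'
Scanning for runs of a's:
  Run at pos 0: 'aaaaa' (length 5) -> 2 match(es)
  Run at pos 6: 'aa' (length 2) -> 1 match(es)
  Run at pos 9: 'aaa' (length 3) -> 1 match(es)
Matches found: ['aa', 'aa', 'aa', 'aa']
Total: 4

4


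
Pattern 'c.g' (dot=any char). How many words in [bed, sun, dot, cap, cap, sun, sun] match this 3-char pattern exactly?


Pattern 'c.g' means: starts with 'c', any single char, ends with 'g'.
Checking each word (must be exactly 3 chars):
  'bed' (len=3): no
  'sun' (len=3): no
  'dot' (len=3): no
  'cap' (len=3): no
  'cap' (len=3): no
  'sun' (len=3): no
  'sun' (len=3): no
Matching words: []
Total: 0

0


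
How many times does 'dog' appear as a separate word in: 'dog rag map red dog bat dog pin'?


Scanning each word for exact match 'dog':
  Word 1: 'dog' -> MATCH
  Word 2: 'rag' -> no
  Word 3: 'map' -> no
  Word 4: 'red' -> no
  Word 5: 'dog' -> MATCH
  Word 6: 'bat' -> no
  Word 7: 'dog' -> MATCH
  Word 8: 'pin' -> no
Total matches: 3

3


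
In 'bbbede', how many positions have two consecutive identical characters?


Looking for consecutive identical characters in 'bbbede':
  pos 0-1: 'b' vs 'b' -> MATCH ('bb')
  pos 1-2: 'b' vs 'b' -> MATCH ('bb')
  pos 2-3: 'b' vs 'e' -> different
  pos 3-4: 'e' vs 'd' -> different
  pos 4-5: 'd' vs 'e' -> different
Consecutive identical pairs: ['bb', 'bb']
Count: 2

2


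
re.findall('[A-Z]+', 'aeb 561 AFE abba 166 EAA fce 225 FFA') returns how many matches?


Pattern '[A-Z]+' finds one or more uppercase letters.
Text: 'aeb 561 AFE abba 166 EAA fce 225 FFA'
Scanning for matches:
  Match 1: 'AFE'
  Match 2: 'EAA'
  Match 3: 'FFA'
Total matches: 3

3


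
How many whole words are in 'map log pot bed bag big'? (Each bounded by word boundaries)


Word boundaries (\b) mark the start/end of each word.
Text: 'map log pot bed bag big'
Splitting by whitespace:
  Word 1: 'map'
  Word 2: 'log'
  Word 3: 'pot'
  Word 4: 'bed'
  Word 5: 'bag'
  Word 6: 'big'
Total whole words: 6

6


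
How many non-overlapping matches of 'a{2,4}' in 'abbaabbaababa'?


Pattern 'a{2,4}' matches between 2 and 4 consecutive a's (greedy).
String: 'abbaabbaababa'
Finding runs of a's and applying greedy matching:
  Run at pos 0: 'a' (length 1)
  Run at pos 3: 'aa' (length 2)
  Run at pos 7: 'aa' (length 2)
  Run at pos 10: 'a' (length 1)
  Run at pos 12: 'a' (length 1)
Matches: ['aa', 'aa']
Count: 2

2


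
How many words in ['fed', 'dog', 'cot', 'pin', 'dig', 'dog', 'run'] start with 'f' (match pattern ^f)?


Pattern ^f anchors to start of word. Check which words begin with 'f':
  'fed' -> MATCH (starts with 'f')
  'dog' -> no
  'cot' -> no
  'pin' -> no
  'dig' -> no
  'dog' -> no
  'run' -> no
Matching words: ['fed']
Count: 1

1


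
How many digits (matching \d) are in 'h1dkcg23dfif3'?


\d matches any digit 0-9.
Scanning 'h1dkcg23dfif3':
  pos 1: '1' -> DIGIT
  pos 6: '2' -> DIGIT
  pos 7: '3' -> DIGIT
  pos 12: '3' -> DIGIT
Digits found: ['1', '2', '3', '3']
Total: 4

4


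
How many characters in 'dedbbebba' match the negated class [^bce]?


Negated class [^bce] matches any char NOT in {b, c, e}
Scanning 'dedbbebba':
  pos 0: 'd' -> MATCH
  pos 1: 'e' -> no (excluded)
  pos 2: 'd' -> MATCH
  pos 3: 'b' -> no (excluded)
  pos 4: 'b' -> no (excluded)
  pos 5: 'e' -> no (excluded)
  pos 6: 'b' -> no (excluded)
  pos 7: 'b' -> no (excluded)
  pos 8: 'a' -> MATCH
Total matches: 3

3


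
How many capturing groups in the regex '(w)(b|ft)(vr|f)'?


To count capturing groups, count each '(' that starts a group.
Pattern: '(w)(b|ft)(vr|f)'
Walking through the pattern:
  Position 0: '(' -> group #1
  Position 3: '(' -> group #2
  Position 9: '(' -> group #3
Total capturing groups: 3

3


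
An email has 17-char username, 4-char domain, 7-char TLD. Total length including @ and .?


An email address has format: username@domain.tld
Username length: 17
'@' character: 1
Domain length: 4
'.' character: 1
TLD length: 7
Total = 17 + 1 + 4 + 1 + 7 = 30

30


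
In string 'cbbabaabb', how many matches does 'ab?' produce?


Pattern 'ab?' matches 'a' optionally followed by 'b'.
String: 'cbbabaabb'
Scanning left to right for 'a' then checking next char:
  Match 1: 'ab' (a followed by b)
  Match 2: 'a' (a not followed by b)
  Match 3: 'ab' (a followed by b)
Total matches: 3

3


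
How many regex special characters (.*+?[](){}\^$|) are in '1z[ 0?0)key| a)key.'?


Regex special characters are: . * + ? [ ] ( ) { } \ ^ $ |
Scanning '1z[ 0?0)key| a)key.':
  pos 2: '[' -> SPECIAL
  pos 5: '?' -> SPECIAL
  pos 7: ')' -> SPECIAL
  pos 11: '|' -> SPECIAL
  pos 14: ')' -> SPECIAL
  pos 18: '.' -> SPECIAL
Special chars found: ['[', '?', ')', '|', ')', '.']
Total: 6

6


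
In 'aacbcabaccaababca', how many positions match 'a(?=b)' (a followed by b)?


Lookahead 'a(?=b)' matches 'a' only when followed by 'b'.
String: 'aacbcabaccaababca'
Checking each position where char is 'a':
  pos 0: 'a' -> no (next='a')
  pos 1: 'a' -> no (next='c')
  pos 5: 'a' -> MATCH (next='b')
  pos 7: 'a' -> no (next='c')
  pos 10: 'a' -> no (next='a')
  pos 11: 'a' -> MATCH (next='b')
  pos 13: 'a' -> MATCH (next='b')
Matching positions: [5, 11, 13]
Count: 3

3


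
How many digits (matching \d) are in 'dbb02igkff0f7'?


\d matches any digit 0-9.
Scanning 'dbb02igkff0f7':
  pos 3: '0' -> DIGIT
  pos 4: '2' -> DIGIT
  pos 10: '0' -> DIGIT
  pos 12: '7' -> DIGIT
Digits found: ['0', '2', '0', '7']
Total: 4

4


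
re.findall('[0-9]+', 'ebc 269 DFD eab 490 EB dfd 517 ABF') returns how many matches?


Pattern '[0-9]+' finds one or more digits.
Text: 'ebc 269 DFD eab 490 EB dfd 517 ABF'
Scanning for matches:
  Match 1: '269'
  Match 2: '490'
  Match 3: '517'
Total matches: 3

3


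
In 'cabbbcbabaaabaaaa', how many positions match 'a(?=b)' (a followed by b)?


Lookahead 'a(?=b)' matches 'a' only when followed by 'b'.
String: 'cabbbcbabaaabaaaa'
Checking each position where char is 'a':
  pos 1: 'a' -> MATCH (next='b')
  pos 7: 'a' -> MATCH (next='b')
  pos 9: 'a' -> no (next='a')
  pos 10: 'a' -> no (next='a')
  pos 11: 'a' -> MATCH (next='b')
  pos 13: 'a' -> no (next='a')
  pos 14: 'a' -> no (next='a')
  pos 15: 'a' -> no (next='a')
Matching positions: [1, 7, 11]
Count: 3

3


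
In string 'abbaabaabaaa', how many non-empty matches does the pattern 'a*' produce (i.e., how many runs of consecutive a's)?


Pattern 'a*' matches zero or more a's. We want non-empty runs of consecutive a's.
String: 'abbaabaabaaa'
Walking through the string to find runs of a's:
  Run 1: positions 0-0 -> 'a'
  Run 2: positions 3-4 -> 'aa'
  Run 3: positions 6-7 -> 'aa'
  Run 4: positions 9-11 -> 'aaa'
Non-empty runs found: ['a', 'aa', 'aa', 'aaa']
Count: 4

4


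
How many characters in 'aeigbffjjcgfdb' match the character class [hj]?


Character class [hj] matches any of: {h, j}
Scanning string 'aeigbffjjcgfdb' character by character:
  pos 0: 'a' -> no
  pos 1: 'e' -> no
  pos 2: 'i' -> no
  pos 3: 'g' -> no
  pos 4: 'b' -> no
  pos 5: 'f' -> no
  pos 6: 'f' -> no
  pos 7: 'j' -> MATCH
  pos 8: 'j' -> MATCH
  pos 9: 'c' -> no
  pos 10: 'g' -> no
  pos 11: 'f' -> no
  pos 12: 'd' -> no
  pos 13: 'b' -> no
Total matches: 2

2


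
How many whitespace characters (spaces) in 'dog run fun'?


\s matches whitespace characters (spaces, tabs, etc.).
Text: 'dog run fun'
This text has 3 words separated by spaces.
Number of spaces = number of words - 1 = 3 - 1 = 2

2


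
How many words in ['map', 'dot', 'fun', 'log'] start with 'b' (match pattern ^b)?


Pattern ^b anchors to start of word. Check which words begin with 'b':
  'map' -> no
  'dot' -> no
  'fun' -> no
  'log' -> no
Matching words: []
Count: 0

0


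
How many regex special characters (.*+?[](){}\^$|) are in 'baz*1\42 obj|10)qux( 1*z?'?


Regex special characters are: . * + ? [ ] ( ) { } \ ^ $ |
Scanning 'baz*1\42 obj|10)qux( 1*z?':
  pos 3: '*' -> SPECIAL
  pos 5: '\' -> SPECIAL
  pos 12: '|' -> SPECIAL
  pos 15: ')' -> SPECIAL
  pos 19: '(' -> SPECIAL
  pos 22: '*' -> SPECIAL
  pos 24: '?' -> SPECIAL
Special chars found: ['*', '\\', '|', ')', '(', '*', '?']
Total: 7

7


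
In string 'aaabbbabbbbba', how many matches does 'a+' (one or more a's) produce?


Pattern 'a+' matches one or more consecutive a's.
String: 'aaabbbabbbbba'
Scanning for runs of a:
  Match 1: 'aaa' (length 3)
  Match 2: 'a' (length 1)
  Match 3: 'a' (length 1)
Total matches: 3

3


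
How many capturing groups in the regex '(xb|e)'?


To count capturing groups, count each '(' that starts a group.
Pattern: '(xb|e)'
Walking through the pattern:
  Position 0: '(' -> group #1
Total capturing groups: 1

1


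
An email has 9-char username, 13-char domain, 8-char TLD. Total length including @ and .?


An email address has format: username@domain.tld
Username length: 9
'@' character: 1
Domain length: 13
'.' character: 1
TLD length: 8
Total = 9 + 1 + 13 + 1 + 8 = 32

32


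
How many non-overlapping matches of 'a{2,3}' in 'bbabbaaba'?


Pattern 'a{2,3}' matches between 2 and 3 consecutive a's (greedy).
String: 'bbabbaaba'
Finding runs of a's and applying greedy matching:
  Run at pos 2: 'a' (length 1)
  Run at pos 5: 'aa' (length 2)
  Run at pos 8: 'a' (length 1)
Matches: ['aa']
Count: 1

1


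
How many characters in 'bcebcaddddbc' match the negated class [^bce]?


Negated class [^bce] matches any char NOT in {b, c, e}
Scanning 'bcebcaddddbc':
  pos 0: 'b' -> no (excluded)
  pos 1: 'c' -> no (excluded)
  pos 2: 'e' -> no (excluded)
  pos 3: 'b' -> no (excluded)
  pos 4: 'c' -> no (excluded)
  pos 5: 'a' -> MATCH
  pos 6: 'd' -> MATCH
  pos 7: 'd' -> MATCH
  pos 8: 'd' -> MATCH
  pos 9: 'd' -> MATCH
  pos 10: 'b' -> no (excluded)
  pos 11: 'c' -> no (excluded)
Total matches: 5

5


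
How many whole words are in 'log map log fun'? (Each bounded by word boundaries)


Word boundaries (\b) mark the start/end of each word.
Text: 'log map log fun'
Splitting by whitespace:
  Word 1: 'log'
  Word 2: 'map'
  Word 3: 'log'
  Word 4: 'fun'
Total whole words: 4

4


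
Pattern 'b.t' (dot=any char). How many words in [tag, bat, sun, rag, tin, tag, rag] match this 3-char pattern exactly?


Pattern 'b.t' means: starts with 'b', any single char, ends with 't'.
Checking each word (must be exactly 3 chars):
  'tag' (len=3): no
  'bat' (len=3): MATCH
  'sun' (len=3): no
  'rag' (len=3): no
  'tin' (len=3): no
  'tag' (len=3): no
  'rag' (len=3): no
Matching words: ['bat']
Total: 1

1


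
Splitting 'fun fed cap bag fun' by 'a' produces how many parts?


Splitting by 'a' breaks the string at each occurrence of the separator.
Text: 'fun fed cap bag fun'
Parts after split:
  Part 1: 'fun fed c'
  Part 2: 'p b'
  Part 3: 'g fun'
Total parts: 3

3


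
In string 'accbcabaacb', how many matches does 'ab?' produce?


Pattern 'ab?' matches 'a' optionally followed by 'b'.
String: 'accbcabaacb'
Scanning left to right for 'a' then checking next char:
  Match 1: 'a' (a not followed by b)
  Match 2: 'ab' (a followed by b)
  Match 3: 'a' (a not followed by b)
  Match 4: 'a' (a not followed by b)
Total matches: 4

4


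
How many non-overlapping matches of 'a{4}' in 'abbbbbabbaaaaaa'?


Pattern 'a{4}' matches exactly 4 consecutive a's (greedy, non-overlapping).
String: 'abbbbbabbaaaaaa'
Scanning for runs of a's:
  Run at pos 0: 'a' (length 1) -> 0 match(es)
  Run at pos 6: 'a' (length 1) -> 0 match(es)
  Run at pos 9: 'aaaaaa' (length 6) -> 1 match(es)
Matches found: ['aaaa']
Total: 1

1


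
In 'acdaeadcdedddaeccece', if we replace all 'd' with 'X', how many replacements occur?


re.sub('d', 'X', text) replaces every occurrence of 'd' with 'X'.
Text: 'acdaeadcdedddaeccece'
Scanning for 'd':
  pos 2: 'd' -> replacement #1
  pos 6: 'd' -> replacement #2
  pos 8: 'd' -> replacement #3
  pos 10: 'd' -> replacement #4
  pos 11: 'd' -> replacement #5
  pos 12: 'd' -> replacement #6
Total replacements: 6

6


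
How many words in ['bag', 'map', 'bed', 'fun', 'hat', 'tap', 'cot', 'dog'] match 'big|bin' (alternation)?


Alternation 'big|bin' matches either 'big' or 'bin'.
Checking each word:
  'bag' -> no
  'map' -> no
  'bed' -> no
  'fun' -> no
  'hat' -> no
  'tap' -> no
  'cot' -> no
  'dog' -> no
Matches: []
Count: 0

0


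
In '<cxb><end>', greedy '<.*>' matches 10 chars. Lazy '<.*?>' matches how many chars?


Greedy '<.*>' tries to match as MUCH as possible.
Lazy '<.*?>' tries to match as LITTLE as possible.

String: '<cxb><end>'
Greedy '<.*>' starts at first '<' and extends to the LAST '>': '<cxb><end>' (10 chars)
Lazy '<.*?>' starts at first '<' and stops at the FIRST '>': '<cxb>' (5 chars)

5


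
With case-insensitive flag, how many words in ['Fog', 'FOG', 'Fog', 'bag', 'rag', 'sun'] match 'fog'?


Case-insensitive matching: compare each word's lowercase form to 'fog'.
  'Fog' -> lower='fog' -> MATCH
  'FOG' -> lower='fog' -> MATCH
  'Fog' -> lower='fog' -> MATCH
  'bag' -> lower='bag' -> no
  'rag' -> lower='rag' -> no
  'sun' -> lower='sun' -> no
Matches: ['Fog', 'FOG', 'Fog']
Count: 3

3


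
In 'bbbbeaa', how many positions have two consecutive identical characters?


Looking for consecutive identical characters in 'bbbbeaa':
  pos 0-1: 'b' vs 'b' -> MATCH ('bb')
  pos 1-2: 'b' vs 'b' -> MATCH ('bb')
  pos 2-3: 'b' vs 'b' -> MATCH ('bb')
  pos 3-4: 'b' vs 'e' -> different
  pos 4-5: 'e' vs 'a' -> different
  pos 5-6: 'a' vs 'a' -> MATCH ('aa')
Consecutive identical pairs: ['bb', 'bb', 'bb', 'aa']
Count: 4

4


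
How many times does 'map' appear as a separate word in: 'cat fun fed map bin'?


Scanning each word for exact match 'map':
  Word 1: 'cat' -> no
  Word 2: 'fun' -> no
  Word 3: 'fed' -> no
  Word 4: 'map' -> MATCH
  Word 5: 'bin' -> no
Total matches: 1

1


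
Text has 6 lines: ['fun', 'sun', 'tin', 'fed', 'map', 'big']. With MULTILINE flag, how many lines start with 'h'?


With MULTILINE flag, ^ matches the start of each line.
Lines: ['fun', 'sun', 'tin', 'fed', 'map', 'big']
Checking which lines start with 'h':
  Line 1: 'fun' -> no
  Line 2: 'sun' -> no
  Line 3: 'tin' -> no
  Line 4: 'fed' -> no
  Line 5: 'map' -> no
  Line 6: 'big' -> no
Matching lines: []
Count: 0

0


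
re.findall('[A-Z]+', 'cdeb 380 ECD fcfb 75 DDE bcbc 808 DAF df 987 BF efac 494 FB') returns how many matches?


Pattern '[A-Z]+' finds one or more uppercase letters.
Text: 'cdeb 380 ECD fcfb 75 DDE bcbc 808 DAF df 987 BF efac 494 FB'
Scanning for matches:
  Match 1: 'ECD'
  Match 2: 'DDE'
  Match 3: 'DAF'
  Match 4: 'BF'
  Match 5: 'FB'
Total matches: 5

5


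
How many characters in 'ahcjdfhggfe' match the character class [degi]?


Character class [degi] matches any of: {d, e, g, i}
Scanning string 'ahcjdfhggfe' character by character:
  pos 0: 'a' -> no
  pos 1: 'h' -> no
  pos 2: 'c' -> no
  pos 3: 'j' -> no
  pos 4: 'd' -> MATCH
  pos 5: 'f' -> no
  pos 6: 'h' -> no
  pos 7: 'g' -> MATCH
  pos 8: 'g' -> MATCH
  pos 9: 'f' -> no
  pos 10: 'e' -> MATCH
Total matches: 4

4


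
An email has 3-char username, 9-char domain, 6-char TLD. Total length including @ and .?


An email address has format: username@domain.tld
Username length: 3
'@' character: 1
Domain length: 9
'.' character: 1
TLD length: 6
Total = 3 + 1 + 9 + 1 + 6 = 20

20


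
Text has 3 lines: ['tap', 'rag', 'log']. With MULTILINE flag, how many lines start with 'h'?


With MULTILINE flag, ^ matches the start of each line.
Lines: ['tap', 'rag', 'log']
Checking which lines start with 'h':
  Line 1: 'tap' -> no
  Line 2: 'rag' -> no
  Line 3: 'log' -> no
Matching lines: []
Count: 0

0


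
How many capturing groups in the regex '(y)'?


To count capturing groups, count each '(' that starts a group.
Pattern: '(y)'
Walking through the pattern:
  Position 0: '(' -> group #1
Total capturing groups: 1

1


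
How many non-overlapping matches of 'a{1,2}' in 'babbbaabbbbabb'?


Pattern 'a{1,2}' matches between 1 and 2 consecutive a's (greedy).
String: 'babbbaabbbbabb'
Finding runs of a's and applying greedy matching:
  Run at pos 1: 'a' (length 1)
  Run at pos 5: 'aa' (length 2)
  Run at pos 11: 'a' (length 1)
Matches: ['a', 'aa', 'a']
Count: 3

3


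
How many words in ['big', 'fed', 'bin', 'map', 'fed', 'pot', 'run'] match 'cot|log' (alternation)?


Alternation 'cot|log' matches either 'cot' or 'log'.
Checking each word:
  'big' -> no
  'fed' -> no
  'bin' -> no
  'map' -> no
  'fed' -> no
  'pot' -> no
  'run' -> no
Matches: []
Count: 0

0


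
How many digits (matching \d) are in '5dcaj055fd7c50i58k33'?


\d matches any digit 0-9.
Scanning '5dcaj055fd7c50i58k33':
  pos 0: '5' -> DIGIT
  pos 5: '0' -> DIGIT
  pos 6: '5' -> DIGIT
  pos 7: '5' -> DIGIT
  pos 10: '7' -> DIGIT
  pos 12: '5' -> DIGIT
  pos 13: '0' -> DIGIT
  pos 15: '5' -> DIGIT
  pos 16: '8' -> DIGIT
  pos 18: '3' -> DIGIT
  pos 19: '3' -> DIGIT
Digits found: ['5', '0', '5', '5', '7', '5', '0', '5', '8', '3', '3']
Total: 11

11


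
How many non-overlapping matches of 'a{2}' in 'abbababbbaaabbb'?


Pattern 'a{2}' matches exactly 2 consecutive a's (greedy, non-overlapping).
String: 'abbababbbaaabbb'
Scanning for runs of a's:
  Run at pos 0: 'a' (length 1) -> 0 match(es)
  Run at pos 3: 'a' (length 1) -> 0 match(es)
  Run at pos 5: 'a' (length 1) -> 0 match(es)
  Run at pos 9: 'aaa' (length 3) -> 1 match(es)
Matches found: ['aa']
Total: 1

1


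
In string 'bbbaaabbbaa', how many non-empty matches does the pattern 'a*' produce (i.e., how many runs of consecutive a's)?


Pattern 'a*' matches zero or more a's. We want non-empty runs of consecutive a's.
String: 'bbbaaabbbaa'
Walking through the string to find runs of a's:
  Run 1: positions 3-5 -> 'aaa'
  Run 2: positions 9-10 -> 'aa'
Non-empty runs found: ['aaa', 'aa']
Count: 2

2


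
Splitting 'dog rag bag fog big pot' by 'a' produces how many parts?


Splitting by 'a' breaks the string at each occurrence of the separator.
Text: 'dog rag bag fog big pot'
Parts after split:
  Part 1: 'dog r'
  Part 2: 'g b'
  Part 3: 'g fog big pot'
Total parts: 3

3


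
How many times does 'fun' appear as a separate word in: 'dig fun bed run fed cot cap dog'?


Scanning each word for exact match 'fun':
  Word 1: 'dig' -> no
  Word 2: 'fun' -> MATCH
  Word 3: 'bed' -> no
  Word 4: 'run' -> no
  Word 5: 'fed' -> no
  Word 6: 'cot' -> no
  Word 7: 'cap' -> no
  Word 8: 'dog' -> no
Total matches: 1

1


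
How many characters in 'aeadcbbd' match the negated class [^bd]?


Negated class [^bd] matches any char NOT in {b, d}
Scanning 'aeadcbbd':
  pos 0: 'a' -> MATCH
  pos 1: 'e' -> MATCH
  pos 2: 'a' -> MATCH
  pos 3: 'd' -> no (excluded)
  pos 4: 'c' -> MATCH
  pos 5: 'b' -> no (excluded)
  pos 6: 'b' -> no (excluded)
  pos 7: 'd' -> no (excluded)
Total matches: 4

4


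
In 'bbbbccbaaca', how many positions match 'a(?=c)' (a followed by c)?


Lookahead 'a(?=c)' matches 'a' only when followed by 'c'.
String: 'bbbbccbaaca'
Checking each position where char is 'a':
  pos 7: 'a' -> no (next='a')
  pos 8: 'a' -> MATCH (next='c')
Matching positions: [8]
Count: 1

1


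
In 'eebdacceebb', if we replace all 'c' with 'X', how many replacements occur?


re.sub('c', 'X', text) replaces every occurrence of 'c' with 'X'.
Text: 'eebdacceebb'
Scanning for 'c':
  pos 5: 'c' -> replacement #1
  pos 6: 'c' -> replacement #2
Total replacements: 2

2


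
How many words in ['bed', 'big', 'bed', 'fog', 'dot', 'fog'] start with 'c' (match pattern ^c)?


Pattern ^c anchors to start of word. Check which words begin with 'c':
  'bed' -> no
  'big' -> no
  'bed' -> no
  'fog' -> no
  'dot' -> no
  'fog' -> no
Matching words: []
Count: 0

0


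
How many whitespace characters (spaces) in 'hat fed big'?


\s matches whitespace characters (spaces, tabs, etc.).
Text: 'hat fed big'
This text has 3 words separated by spaces.
Number of spaces = number of words - 1 = 3 - 1 = 2

2


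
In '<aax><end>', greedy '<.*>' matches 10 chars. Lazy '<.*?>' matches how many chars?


Greedy '<.*>' tries to match as MUCH as possible.
Lazy '<.*?>' tries to match as LITTLE as possible.

String: '<aax><end>'
Greedy '<.*>' starts at first '<' and extends to the LAST '>': '<aax><end>' (10 chars)
Lazy '<.*?>' starts at first '<' and stops at the FIRST '>': '<aax>' (5 chars)

5


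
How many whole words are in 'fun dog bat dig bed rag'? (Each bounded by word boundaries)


Word boundaries (\b) mark the start/end of each word.
Text: 'fun dog bat dig bed rag'
Splitting by whitespace:
  Word 1: 'fun'
  Word 2: 'dog'
  Word 3: 'bat'
  Word 4: 'dig'
  Word 5: 'bed'
  Word 6: 'rag'
Total whole words: 6

6


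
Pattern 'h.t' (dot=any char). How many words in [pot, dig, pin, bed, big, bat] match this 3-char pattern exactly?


Pattern 'h.t' means: starts with 'h', any single char, ends with 't'.
Checking each word (must be exactly 3 chars):
  'pot' (len=3): no
  'dig' (len=3): no
  'pin' (len=3): no
  'bed' (len=3): no
  'big' (len=3): no
  'bat' (len=3): no
Matching words: []
Total: 0

0


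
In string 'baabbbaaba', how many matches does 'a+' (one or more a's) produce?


Pattern 'a+' matches one or more consecutive a's.
String: 'baabbbaaba'
Scanning for runs of a:
  Match 1: 'aa' (length 2)
  Match 2: 'aa' (length 2)
  Match 3: 'a' (length 1)
Total matches: 3

3


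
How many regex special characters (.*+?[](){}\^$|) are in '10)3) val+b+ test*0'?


Regex special characters are: . * + ? [ ] ( ) { } \ ^ $ |
Scanning '10)3) val+b+ test*0':
  pos 2: ')' -> SPECIAL
  pos 4: ')' -> SPECIAL
  pos 9: '+' -> SPECIAL
  pos 11: '+' -> SPECIAL
  pos 17: '*' -> SPECIAL
Special chars found: [')', ')', '+', '+', '*']
Total: 5

5


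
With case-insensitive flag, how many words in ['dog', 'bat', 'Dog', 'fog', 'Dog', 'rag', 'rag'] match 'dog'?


Case-insensitive matching: compare each word's lowercase form to 'dog'.
  'dog' -> lower='dog' -> MATCH
  'bat' -> lower='bat' -> no
  'Dog' -> lower='dog' -> MATCH
  'fog' -> lower='fog' -> no
  'Dog' -> lower='dog' -> MATCH
  'rag' -> lower='rag' -> no
  'rag' -> lower='rag' -> no
Matches: ['dog', 'Dog', 'Dog']
Count: 3

3


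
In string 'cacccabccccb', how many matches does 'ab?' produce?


Pattern 'ab?' matches 'a' optionally followed by 'b'.
String: 'cacccabccccb'
Scanning left to right for 'a' then checking next char:
  Match 1: 'a' (a not followed by b)
  Match 2: 'ab' (a followed by b)
Total matches: 2

2


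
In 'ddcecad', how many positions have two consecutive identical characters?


Looking for consecutive identical characters in 'ddcecad':
  pos 0-1: 'd' vs 'd' -> MATCH ('dd')
  pos 1-2: 'd' vs 'c' -> different
  pos 2-3: 'c' vs 'e' -> different
  pos 3-4: 'e' vs 'c' -> different
  pos 4-5: 'c' vs 'a' -> different
  pos 5-6: 'a' vs 'd' -> different
Consecutive identical pairs: ['dd']
Count: 1

1


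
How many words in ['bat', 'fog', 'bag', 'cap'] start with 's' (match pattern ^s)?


Pattern ^s anchors to start of word. Check which words begin with 's':
  'bat' -> no
  'fog' -> no
  'bag' -> no
  'cap' -> no
Matching words: []
Count: 0

0


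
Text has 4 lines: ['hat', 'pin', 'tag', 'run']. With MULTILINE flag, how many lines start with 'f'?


With MULTILINE flag, ^ matches the start of each line.
Lines: ['hat', 'pin', 'tag', 'run']
Checking which lines start with 'f':
  Line 1: 'hat' -> no
  Line 2: 'pin' -> no
  Line 3: 'tag' -> no
  Line 4: 'run' -> no
Matching lines: []
Count: 0

0


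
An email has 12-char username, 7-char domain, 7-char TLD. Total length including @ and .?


An email address has format: username@domain.tld
Username length: 12
'@' character: 1
Domain length: 7
'.' character: 1
TLD length: 7
Total = 12 + 1 + 7 + 1 + 7 = 28

28


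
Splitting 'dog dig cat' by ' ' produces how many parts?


Splitting by ' ' breaks the string at each occurrence of the separator.
Text: 'dog dig cat'
Parts after split:
  Part 1: 'dog'
  Part 2: 'dig'
  Part 3: 'cat'
Total parts: 3

3


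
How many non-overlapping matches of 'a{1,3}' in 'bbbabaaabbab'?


Pattern 'a{1,3}' matches between 1 and 3 consecutive a's (greedy).
String: 'bbbabaaabbab'
Finding runs of a's and applying greedy matching:
  Run at pos 3: 'a' (length 1)
  Run at pos 5: 'aaa' (length 3)
  Run at pos 10: 'a' (length 1)
Matches: ['a', 'aaa', 'a']
Count: 3

3


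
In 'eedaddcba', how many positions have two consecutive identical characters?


Looking for consecutive identical characters in 'eedaddcba':
  pos 0-1: 'e' vs 'e' -> MATCH ('ee')
  pos 1-2: 'e' vs 'd' -> different
  pos 2-3: 'd' vs 'a' -> different
  pos 3-4: 'a' vs 'd' -> different
  pos 4-5: 'd' vs 'd' -> MATCH ('dd')
  pos 5-6: 'd' vs 'c' -> different
  pos 6-7: 'c' vs 'b' -> different
  pos 7-8: 'b' vs 'a' -> different
Consecutive identical pairs: ['ee', 'dd']
Count: 2

2


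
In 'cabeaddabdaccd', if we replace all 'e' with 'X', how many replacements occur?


re.sub('e', 'X', text) replaces every occurrence of 'e' with 'X'.
Text: 'cabeaddabdaccd'
Scanning for 'e':
  pos 3: 'e' -> replacement #1
Total replacements: 1

1


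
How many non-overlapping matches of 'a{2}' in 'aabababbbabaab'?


Pattern 'a{2}' matches exactly 2 consecutive a's (greedy, non-overlapping).
String: 'aabababbbabaab'
Scanning for runs of a's:
  Run at pos 0: 'aa' (length 2) -> 1 match(es)
  Run at pos 3: 'a' (length 1) -> 0 match(es)
  Run at pos 5: 'a' (length 1) -> 0 match(es)
  Run at pos 9: 'a' (length 1) -> 0 match(es)
  Run at pos 11: 'aa' (length 2) -> 1 match(es)
Matches found: ['aa', 'aa']
Total: 2

2


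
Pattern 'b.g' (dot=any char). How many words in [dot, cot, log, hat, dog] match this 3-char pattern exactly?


Pattern 'b.g' means: starts with 'b', any single char, ends with 'g'.
Checking each word (must be exactly 3 chars):
  'dot' (len=3): no
  'cot' (len=3): no
  'log' (len=3): no
  'hat' (len=3): no
  'dog' (len=3): no
Matching words: []
Total: 0

0


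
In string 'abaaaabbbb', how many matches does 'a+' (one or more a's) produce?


Pattern 'a+' matches one or more consecutive a's.
String: 'abaaaabbbb'
Scanning for runs of a:
  Match 1: 'a' (length 1)
  Match 2: 'aaaa' (length 4)
Total matches: 2

2


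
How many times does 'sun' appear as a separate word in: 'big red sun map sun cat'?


Scanning each word for exact match 'sun':
  Word 1: 'big' -> no
  Word 2: 'red' -> no
  Word 3: 'sun' -> MATCH
  Word 4: 'map' -> no
  Word 5: 'sun' -> MATCH
  Word 6: 'cat' -> no
Total matches: 2

2


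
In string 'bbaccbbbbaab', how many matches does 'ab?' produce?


Pattern 'ab?' matches 'a' optionally followed by 'b'.
String: 'bbaccbbbbaab'
Scanning left to right for 'a' then checking next char:
  Match 1: 'a' (a not followed by b)
  Match 2: 'a' (a not followed by b)
  Match 3: 'ab' (a followed by b)
Total matches: 3

3


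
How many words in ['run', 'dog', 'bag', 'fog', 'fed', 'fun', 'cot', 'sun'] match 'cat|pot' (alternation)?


Alternation 'cat|pot' matches either 'cat' or 'pot'.
Checking each word:
  'run' -> no
  'dog' -> no
  'bag' -> no
  'fog' -> no
  'fed' -> no
  'fun' -> no
  'cot' -> no
  'sun' -> no
Matches: []
Count: 0

0


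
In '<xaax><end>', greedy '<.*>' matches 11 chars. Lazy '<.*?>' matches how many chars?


Greedy '<.*>' tries to match as MUCH as possible.
Lazy '<.*?>' tries to match as LITTLE as possible.

String: '<xaax><end>'
Greedy '<.*>' starts at first '<' and extends to the LAST '>': '<xaax><end>' (11 chars)
Lazy '<.*?>' starts at first '<' and stops at the FIRST '>': '<xaax>' (6 chars)

6


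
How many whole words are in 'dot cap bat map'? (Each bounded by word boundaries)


Word boundaries (\b) mark the start/end of each word.
Text: 'dot cap bat map'
Splitting by whitespace:
  Word 1: 'dot'
  Word 2: 'cap'
  Word 3: 'bat'
  Word 4: 'map'
Total whole words: 4

4


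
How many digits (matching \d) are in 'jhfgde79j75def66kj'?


\d matches any digit 0-9.
Scanning 'jhfgde79j75def66kj':
  pos 6: '7' -> DIGIT
  pos 7: '9' -> DIGIT
  pos 9: '7' -> DIGIT
  pos 10: '5' -> DIGIT
  pos 14: '6' -> DIGIT
  pos 15: '6' -> DIGIT
Digits found: ['7', '9', '7', '5', '6', '6']
Total: 6

6


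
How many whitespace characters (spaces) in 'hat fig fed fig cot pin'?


\s matches whitespace characters (spaces, tabs, etc.).
Text: 'hat fig fed fig cot pin'
This text has 6 words separated by spaces.
Number of spaces = number of words - 1 = 6 - 1 = 5

5


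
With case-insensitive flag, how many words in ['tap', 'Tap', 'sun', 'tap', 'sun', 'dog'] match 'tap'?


Case-insensitive matching: compare each word's lowercase form to 'tap'.
  'tap' -> lower='tap' -> MATCH
  'Tap' -> lower='tap' -> MATCH
  'sun' -> lower='sun' -> no
  'tap' -> lower='tap' -> MATCH
  'sun' -> lower='sun' -> no
  'dog' -> lower='dog' -> no
Matches: ['tap', 'Tap', 'tap']
Count: 3

3


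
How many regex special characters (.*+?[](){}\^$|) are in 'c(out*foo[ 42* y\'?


Regex special characters are: . * + ? [ ] ( ) { } \ ^ $ |
Scanning 'c(out*foo[ 42* y\':
  pos 1: '(' -> SPECIAL
  pos 5: '*' -> SPECIAL
  pos 9: '[' -> SPECIAL
  pos 13: '*' -> SPECIAL
  pos 16: '\' -> SPECIAL
Special chars found: ['(', '*', '[', '*', '\\']
Total: 5

5


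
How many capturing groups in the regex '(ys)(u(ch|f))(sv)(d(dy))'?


To count capturing groups, count each '(' that starts a group.
Pattern: '(ys)(u(ch|f))(sv)(d(dy))'
Walking through the pattern:
  Position 0: '(' -> group #1
  Position 4: '(' -> group #2
  Position 6: '(' -> group #3
  Position 13: '(' -> group #4
  Position 17: '(' -> group #5
  Position 19: '(' -> group #6
Total capturing groups: 6

6


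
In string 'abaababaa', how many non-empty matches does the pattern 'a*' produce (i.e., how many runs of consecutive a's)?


Pattern 'a*' matches zero or more a's. We want non-empty runs of consecutive a's.
String: 'abaababaa'
Walking through the string to find runs of a's:
  Run 1: positions 0-0 -> 'a'
  Run 2: positions 2-3 -> 'aa'
  Run 3: positions 5-5 -> 'a'
  Run 4: positions 7-8 -> 'aa'
Non-empty runs found: ['a', 'aa', 'a', 'aa']
Count: 4

4


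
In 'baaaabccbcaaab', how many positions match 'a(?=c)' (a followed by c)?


Lookahead 'a(?=c)' matches 'a' only when followed by 'c'.
String: 'baaaabccbcaaab'
Checking each position where char is 'a':
  pos 1: 'a' -> no (next='a')
  pos 2: 'a' -> no (next='a')
  pos 3: 'a' -> no (next='a')
  pos 4: 'a' -> no (next='b')
  pos 10: 'a' -> no (next='a')
  pos 11: 'a' -> no (next='a')
  pos 12: 'a' -> no (next='b')
Matching positions: []
Count: 0

0


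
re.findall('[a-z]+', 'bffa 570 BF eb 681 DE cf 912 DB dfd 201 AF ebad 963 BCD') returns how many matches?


Pattern '[a-z]+' finds one or more lowercase letters.
Text: 'bffa 570 BF eb 681 DE cf 912 DB dfd 201 AF ebad 963 BCD'
Scanning for matches:
  Match 1: 'bffa'
  Match 2: 'eb'
  Match 3: 'cf'
  Match 4: 'dfd'
  Match 5: 'ebad'
Total matches: 5

5


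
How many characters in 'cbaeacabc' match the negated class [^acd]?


Negated class [^acd] matches any char NOT in {a, c, d}
Scanning 'cbaeacabc':
  pos 0: 'c' -> no (excluded)
  pos 1: 'b' -> MATCH
  pos 2: 'a' -> no (excluded)
  pos 3: 'e' -> MATCH
  pos 4: 'a' -> no (excluded)
  pos 5: 'c' -> no (excluded)
  pos 6: 'a' -> no (excluded)
  pos 7: 'b' -> MATCH
  pos 8: 'c' -> no (excluded)
Total matches: 3

3


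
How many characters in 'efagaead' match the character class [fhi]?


Character class [fhi] matches any of: {f, h, i}
Scanning string 'efagaead' character by character:
  pos 0: 'e' -> no
  pos 1: 'f' -> MATCH
  pos 2: 'a' -> no
  pos 3: 'g' -> no
  pos 4: 'a' -> no
  pos 5: 'e' -> no
  pos 6: 'a' -> no
  pos 7: 'd' -> no
Total matches: 1

1


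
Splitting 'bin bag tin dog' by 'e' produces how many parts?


Splitting by 'e' breaks the string at each occurrence of the separator.
Text: 'bin bag tin dog'
Parts after split:
  Part 1: 'bin bag tin dog'
Total parts: 1

1


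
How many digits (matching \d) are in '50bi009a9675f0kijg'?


\d matches any digit 0-9.
Scanning '50bi009a9675f0kijg':
  pos 0: '5' -> DIGIT
  pos 1: '0' -> DIGIT
  pos 4: '0' -> DIGIT
  pos 5: '0' -> DIGIT
  pos 6: '9' -> DIGIT
  pos 8: '9' -> DIGIT
  pos 9: '6' -> DIGIT
  pos 10: '7' -> DIGIT
  pos 11: '5' -> DIGIT
  pos 13: '0' -> DIGIT
Digits found: ['5', '0', '0', '0', '9', '9', '6', '7', '5', '0']
Total: 10

10


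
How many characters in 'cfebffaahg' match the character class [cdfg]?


Character class [cdfg] matches any of: {c, d, f, g}
Scanning string 'cfebffaahg' character by character:
  pos 0: 'c' -> MATCH
  pos 1: 'f' -> MATCH
  pos 2: 'e' -> no
  pos 3: 'b' -> no
  pos 4: 'f' -> MATCH
  pos 5: 'f' -> MATCH
  pos 6: 'a' -> no
  pos 7: 'a' -> no
  pos 8: 'h' -> no
  pos 9: 'g' -> MATCH
Total matches: 5

5


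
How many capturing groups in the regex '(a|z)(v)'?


To count capturing groups, count each '(' that starts a group.
Pattern: '(a|z)(v)'
Walking through the pattern:
  Position 0: '(' -> group #1
  Position 5: '(' -> group #2
Total capturing groups: 2

2


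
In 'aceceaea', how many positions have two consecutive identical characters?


Looking for consecutive identical characters in 'aceceaea':
  pos 0-1: 'a' vs 'c' -> different
  pos 1-2: 'c' vs 'e' -> different
  pos 2-3: 'e' vs 'c' -> different
  pos 3-4: 'c' vs 'e' -> different
  pos 4-5: 'e' vs 'a' -> different
  pos 5-6: 'a' vs 'e' -> different
  pos 6-7: 'e' vs 'a' -> different
Consecutive identical pairs: []
Count: 0

0


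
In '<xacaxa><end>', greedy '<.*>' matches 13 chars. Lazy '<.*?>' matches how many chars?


Greedy '<.*>' tries to match as MUCH as possible.
Lazy '<.*?>' tries to match as LITTLE as possible.

String: '<xacaxa><end>'
Greedy '<.*>' starts at first '<' and extends to the LAST '>': '<xacaxa><end>' (13 chars)
Lazy '<.*?>' starts at first '<' and stops at the FIRST '>': '<xacaxa>' (8 chars)

8


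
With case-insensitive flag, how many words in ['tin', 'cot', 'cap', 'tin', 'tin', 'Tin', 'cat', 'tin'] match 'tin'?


Case-insensitive matching: compare each word's lowercase form to 'tin'.
  'tin' -> lower='tin' -> MATCH
  'cot' -> lower='cot' -> no
  'cap' -> lower='cap' -> no
  'tin' -> lower='tin' -> MATCH
  'tin' -> lower='tin' -> MATCH
  'Tin' -> lower='tin' -> MATCH
  'cat' -> lower='cat' -> no
  'tin' -> lower='tin' -> MATCH
Matches: ['tin', 'tin', 'tin', 'Tin', 'tin']
Count: 5

5


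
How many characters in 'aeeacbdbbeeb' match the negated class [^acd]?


Negated class [^acd] matches any char NOT in {a, c, d}
Scanning 'aeeacbdbbeeb':
  pos 0: 'a' -> no (excluded)
  pos 1: 'e' -> MATCH
  pos 2: 'e' -> MATCH
  pos 3: 'a' -> no (excluded)
  pos 4: 'c' -> no (excluded)
  pos 5: 'b' -> MATCH
  pos 6: 'd' -> no (excluded)
  pos 7: 'b' -> MATCH
  pos 8: 'b' -> MATCH
  pos 9: 'e' -> MATCH
  pos 10: 'e' -> MATCH
  pos 11: 'b' -> MATCH
Total matches: 8

8


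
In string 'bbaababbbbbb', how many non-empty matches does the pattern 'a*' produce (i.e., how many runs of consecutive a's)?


Pattern 'a*' matches zero or more a's. We want non-empty runs of consecutive a's.
String: 'bbaababbbbbb'
Walking through the string to find runs of a's:
  Run 1: positions 2-3 -> 'aa'
  Run 2: positions 5-5 -> 'a'
Non-empty runs found: ['aa', 'a']
Count: 2

2


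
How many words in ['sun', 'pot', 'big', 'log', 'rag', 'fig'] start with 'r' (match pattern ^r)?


Pattern ^r anchors to start of word. Check which words begin with 'r':
  'sun' -> no
  'pot' -> no
  'big' -> no
  'log' -> no
  'rag' -> MATCH (starts with 'r')
  'fig' -> no
Matching words: ['rag']
Count: 1

1


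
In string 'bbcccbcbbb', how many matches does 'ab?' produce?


Pattern 'ab?' matches 'a' optionally followed by 'b'.
String: 'bbcccbcbbb'
Scanning left to right for 'a' then checking next char:
Total matches: 0

0


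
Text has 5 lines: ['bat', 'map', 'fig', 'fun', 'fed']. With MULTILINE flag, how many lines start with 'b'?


With MULTILINE flag, ^ matches the start of each line.
Lines: ['bat', 'map', 'fig', 'fun', 'fed']
Checking which lines start with 'b':
  Line 1: 'bat' -> MATCH
  Line 2: 'map' -> no
  Line 3: 'fig' -> no
  Line 4: 'fun' -> no
  Line 5: 'fed' -> no
Matching lines: ['bat']
Count: 1

1


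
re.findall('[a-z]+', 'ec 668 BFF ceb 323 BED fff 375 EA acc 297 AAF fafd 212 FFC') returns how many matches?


Pattern '[a-z]+' finds one or more lowercase letters.
Text: 'ec 668 BFF ceb 323 BED fff 375 EA acc 297 AAF fafd 212 FFC'
Scanning for matches:
  Match 1: 'ec'
  Match 2: 'ceb'
  Match 3: 'fff'
  Match 4: 'acc'
  Match 5: 'fafd'
Total matches: 5

5


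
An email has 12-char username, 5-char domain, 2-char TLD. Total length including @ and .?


An email address has format: username@domain.tld
Username length: 12
'@' character: 1
Domain length: 5
'.' character: 1
TLD length: 2
Total = 12 + 1 + 5 + 1 + 2 = 21

21
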